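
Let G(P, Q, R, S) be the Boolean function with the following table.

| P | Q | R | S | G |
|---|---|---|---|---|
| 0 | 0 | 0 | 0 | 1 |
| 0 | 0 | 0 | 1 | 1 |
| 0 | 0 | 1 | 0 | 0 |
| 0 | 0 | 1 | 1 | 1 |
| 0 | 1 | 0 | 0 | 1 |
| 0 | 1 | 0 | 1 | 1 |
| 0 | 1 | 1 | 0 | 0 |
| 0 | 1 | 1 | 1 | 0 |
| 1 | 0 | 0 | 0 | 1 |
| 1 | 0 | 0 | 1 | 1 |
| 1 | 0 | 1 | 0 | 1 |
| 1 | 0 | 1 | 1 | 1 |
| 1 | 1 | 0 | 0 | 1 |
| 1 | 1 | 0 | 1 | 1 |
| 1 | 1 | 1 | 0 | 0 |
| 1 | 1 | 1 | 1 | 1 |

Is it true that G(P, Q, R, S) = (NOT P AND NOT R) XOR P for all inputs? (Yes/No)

No

Test each input against both G and the formula:
  P=0, Q=0, R=0, S=0: formula gives 1, G = 1 ✓
  P=0, Q=0, R=0, S=1: formula gives 1, G = 1 ✓
  P=0, Q=0, R=1, S=0: formula gives 0, G = 0 ✓
  P=0, Q=0, R=1, S=1: formula gives 0, but G = 1 ✗
Row (0,0,1,1) is a counterexample, so the formula is not equivalent to G.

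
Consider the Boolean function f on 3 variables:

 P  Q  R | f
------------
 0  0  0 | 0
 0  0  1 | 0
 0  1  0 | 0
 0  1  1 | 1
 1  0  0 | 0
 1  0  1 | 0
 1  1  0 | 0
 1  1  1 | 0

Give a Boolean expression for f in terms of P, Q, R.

Only row (0,1,1) gives 1. That row's minterm ¬P·Q·R is f directly.

f(P, Q, R) = (~P & Q) & R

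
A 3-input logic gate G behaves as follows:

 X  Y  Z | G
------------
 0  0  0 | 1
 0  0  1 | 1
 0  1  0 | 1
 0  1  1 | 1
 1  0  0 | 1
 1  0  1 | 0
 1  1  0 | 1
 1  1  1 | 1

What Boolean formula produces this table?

G(X, Y, Z) = ((X · Y') · Z)'

G is 0 on exactly one input, (1,0,1), whose minterm is X·¬Y·Z. So G is the negation of that single conjunction.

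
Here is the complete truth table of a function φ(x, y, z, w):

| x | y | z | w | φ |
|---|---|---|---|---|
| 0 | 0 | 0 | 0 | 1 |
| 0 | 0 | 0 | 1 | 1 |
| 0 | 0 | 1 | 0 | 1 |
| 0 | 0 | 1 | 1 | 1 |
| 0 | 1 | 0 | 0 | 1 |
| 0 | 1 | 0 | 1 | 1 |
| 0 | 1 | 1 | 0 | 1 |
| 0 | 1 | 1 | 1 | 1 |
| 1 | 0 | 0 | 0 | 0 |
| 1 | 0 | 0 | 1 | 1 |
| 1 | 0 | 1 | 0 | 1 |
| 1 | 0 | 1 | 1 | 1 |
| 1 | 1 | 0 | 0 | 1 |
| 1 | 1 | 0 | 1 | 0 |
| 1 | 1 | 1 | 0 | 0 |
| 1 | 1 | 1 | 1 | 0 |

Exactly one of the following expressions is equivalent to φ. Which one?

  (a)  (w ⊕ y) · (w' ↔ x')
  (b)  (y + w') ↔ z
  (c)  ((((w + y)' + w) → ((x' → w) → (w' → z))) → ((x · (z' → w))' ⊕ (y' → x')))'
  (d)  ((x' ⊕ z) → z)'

c

(a): at (0,0,0,0) it gives 0, but φ = 1 — eliminated.
(b): at (0,0,0,0) it gives 0, but φ = 1 — eliminated.
(d): at (0,0,1,0) it gives 0, but φ = 1 — eliminated.
Only (c) survives; checking it on all 16 rows confirms it matches φ.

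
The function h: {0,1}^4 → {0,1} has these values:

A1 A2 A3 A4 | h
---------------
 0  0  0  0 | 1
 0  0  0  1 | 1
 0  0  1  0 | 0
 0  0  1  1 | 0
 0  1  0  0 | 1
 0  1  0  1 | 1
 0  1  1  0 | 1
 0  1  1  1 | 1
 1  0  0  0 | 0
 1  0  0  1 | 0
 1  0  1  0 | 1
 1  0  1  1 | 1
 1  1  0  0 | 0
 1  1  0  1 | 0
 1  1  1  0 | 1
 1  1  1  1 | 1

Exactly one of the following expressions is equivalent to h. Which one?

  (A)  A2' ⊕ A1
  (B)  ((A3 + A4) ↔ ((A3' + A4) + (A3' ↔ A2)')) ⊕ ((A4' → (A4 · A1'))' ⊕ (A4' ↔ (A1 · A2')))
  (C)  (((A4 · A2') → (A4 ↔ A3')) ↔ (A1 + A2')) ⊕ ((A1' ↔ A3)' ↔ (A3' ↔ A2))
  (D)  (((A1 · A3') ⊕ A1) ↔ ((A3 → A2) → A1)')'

(A): at (0,0,1,0) it gives 1, but h = 0 — eliminated.
(B): at (0,0,0,1) it gives 0, but h = 1 — eliminated.
(C): at (0,0,1,0) it gives 1, but h = 0 — eliminated.
That leaves (D). Evaluating it on every row reproduces the table of h exactly.

D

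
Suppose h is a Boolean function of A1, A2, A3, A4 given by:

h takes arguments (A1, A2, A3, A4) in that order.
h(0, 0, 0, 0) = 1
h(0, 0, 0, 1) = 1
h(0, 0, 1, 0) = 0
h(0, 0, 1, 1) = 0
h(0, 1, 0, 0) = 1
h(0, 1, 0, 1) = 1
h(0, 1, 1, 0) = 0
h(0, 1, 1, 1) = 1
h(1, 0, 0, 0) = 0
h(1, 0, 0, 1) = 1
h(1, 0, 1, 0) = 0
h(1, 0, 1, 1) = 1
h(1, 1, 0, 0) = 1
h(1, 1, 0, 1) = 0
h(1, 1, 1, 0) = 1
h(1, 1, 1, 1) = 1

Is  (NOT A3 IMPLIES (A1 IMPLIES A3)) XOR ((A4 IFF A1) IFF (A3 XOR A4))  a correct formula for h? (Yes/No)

Check the formula against h row by row:
  A1=0, A2=0, A3=0, A4=0: formula gives 1, h = 1 ✓
  A1=0, A2=0, A3=0, A4=1: formula gives 1, h = 1 ✓
  A1=0, A2=0, A3=1, A4=0: formula gives 0, h = 0 ✓
  A1=0, A2=0, A3=1, A4=1: formula gives 0, h = 0 ✓
  …
  A1=0, A2=1, A3=1, A4=1: formula gives 0, but h = 1 ✗
Row (0,1,1,1) is a counterexample, so the formula is not equivalent to h.

No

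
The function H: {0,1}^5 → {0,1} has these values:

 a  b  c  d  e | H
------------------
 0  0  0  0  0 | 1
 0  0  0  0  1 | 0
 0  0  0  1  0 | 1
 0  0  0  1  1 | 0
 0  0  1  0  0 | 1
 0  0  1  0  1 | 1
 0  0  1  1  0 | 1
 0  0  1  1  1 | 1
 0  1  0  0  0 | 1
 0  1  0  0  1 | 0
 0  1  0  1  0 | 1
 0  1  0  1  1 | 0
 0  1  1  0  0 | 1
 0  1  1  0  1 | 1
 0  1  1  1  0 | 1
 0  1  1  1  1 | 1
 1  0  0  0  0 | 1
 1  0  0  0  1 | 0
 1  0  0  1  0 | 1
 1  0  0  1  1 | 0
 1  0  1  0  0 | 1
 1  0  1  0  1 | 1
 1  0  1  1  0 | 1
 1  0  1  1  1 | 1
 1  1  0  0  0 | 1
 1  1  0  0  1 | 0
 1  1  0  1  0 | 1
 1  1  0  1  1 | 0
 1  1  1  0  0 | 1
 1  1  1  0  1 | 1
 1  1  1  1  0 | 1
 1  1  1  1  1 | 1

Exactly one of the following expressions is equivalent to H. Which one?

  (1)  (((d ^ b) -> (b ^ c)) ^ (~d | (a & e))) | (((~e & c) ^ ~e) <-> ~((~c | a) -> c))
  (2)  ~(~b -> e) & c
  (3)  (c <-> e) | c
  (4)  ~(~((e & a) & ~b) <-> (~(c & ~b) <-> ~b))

(1) fails at (0,1,0,1,1): the formula yields 1, H is 0.
(2) fails at (0,0,0,0,0): the formula yields 0, H is 1.
(4) fails at (0,0,0,0,0): the formula yields 0, H is 1.
Only (3) survives; checking it on all 32 rows confirms it matches H.

3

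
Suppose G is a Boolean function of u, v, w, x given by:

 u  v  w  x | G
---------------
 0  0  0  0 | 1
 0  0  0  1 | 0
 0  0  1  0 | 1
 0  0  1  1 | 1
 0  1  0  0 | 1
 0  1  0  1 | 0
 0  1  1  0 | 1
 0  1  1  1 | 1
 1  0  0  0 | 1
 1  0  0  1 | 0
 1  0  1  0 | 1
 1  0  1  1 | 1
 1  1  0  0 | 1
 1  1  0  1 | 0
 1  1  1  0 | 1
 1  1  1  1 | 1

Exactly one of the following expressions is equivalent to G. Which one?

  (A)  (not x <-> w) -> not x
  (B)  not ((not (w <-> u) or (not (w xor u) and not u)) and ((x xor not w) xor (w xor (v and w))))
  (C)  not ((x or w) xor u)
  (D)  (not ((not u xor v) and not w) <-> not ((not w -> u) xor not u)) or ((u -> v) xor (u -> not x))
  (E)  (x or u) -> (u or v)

A

(B) fails at (0,0,0,0): the formula yields 0, G is 1.
(C) fails at (0,0,1,0): the formula yields 0, G is 1.
(D) fails at (0,0,0,1): the formula yields 1, G is 0.
(E) fails at (0,0,1,1): the formula yields 0, G is 1.
Only (A) survives; checking it on all 16 rows confirms it matches G.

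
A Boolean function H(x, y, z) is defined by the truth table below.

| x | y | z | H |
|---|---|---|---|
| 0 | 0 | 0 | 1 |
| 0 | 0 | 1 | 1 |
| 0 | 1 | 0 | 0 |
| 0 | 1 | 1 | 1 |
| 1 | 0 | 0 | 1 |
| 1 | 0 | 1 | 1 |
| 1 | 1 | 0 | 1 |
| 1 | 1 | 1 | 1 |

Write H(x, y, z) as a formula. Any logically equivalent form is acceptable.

H is 0 on exactly one input, (0,1,0), whose minterm is ¬x·y·¬z. So H is the negation of that single conjunction.

H(x, y, z) = NOT ((NOT x AND y) AND NOT z)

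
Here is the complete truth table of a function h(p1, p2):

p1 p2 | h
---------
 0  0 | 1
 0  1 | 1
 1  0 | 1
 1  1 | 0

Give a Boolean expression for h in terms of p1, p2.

The output is 0 only when every input is 1 — NAND of all inputs.

h(p1, p2) = NOT (p1 AND p2)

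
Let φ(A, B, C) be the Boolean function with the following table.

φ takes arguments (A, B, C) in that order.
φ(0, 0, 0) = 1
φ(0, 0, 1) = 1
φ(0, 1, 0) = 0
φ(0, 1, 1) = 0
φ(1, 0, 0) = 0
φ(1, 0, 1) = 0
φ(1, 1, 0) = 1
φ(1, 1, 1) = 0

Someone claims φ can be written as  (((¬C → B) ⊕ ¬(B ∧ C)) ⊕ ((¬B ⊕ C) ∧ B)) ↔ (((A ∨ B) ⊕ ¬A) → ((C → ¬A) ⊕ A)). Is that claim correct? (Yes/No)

No

Check the formula against φ row by row:
  A=0, B=0, C=0: formula gives 1, φ = 1 ✓
  A=0, B=0, C=1: formula gives 0, but φ = 1 ✗
Row (0,0,1) is a counterexample, so the formula is not equivalent to φ.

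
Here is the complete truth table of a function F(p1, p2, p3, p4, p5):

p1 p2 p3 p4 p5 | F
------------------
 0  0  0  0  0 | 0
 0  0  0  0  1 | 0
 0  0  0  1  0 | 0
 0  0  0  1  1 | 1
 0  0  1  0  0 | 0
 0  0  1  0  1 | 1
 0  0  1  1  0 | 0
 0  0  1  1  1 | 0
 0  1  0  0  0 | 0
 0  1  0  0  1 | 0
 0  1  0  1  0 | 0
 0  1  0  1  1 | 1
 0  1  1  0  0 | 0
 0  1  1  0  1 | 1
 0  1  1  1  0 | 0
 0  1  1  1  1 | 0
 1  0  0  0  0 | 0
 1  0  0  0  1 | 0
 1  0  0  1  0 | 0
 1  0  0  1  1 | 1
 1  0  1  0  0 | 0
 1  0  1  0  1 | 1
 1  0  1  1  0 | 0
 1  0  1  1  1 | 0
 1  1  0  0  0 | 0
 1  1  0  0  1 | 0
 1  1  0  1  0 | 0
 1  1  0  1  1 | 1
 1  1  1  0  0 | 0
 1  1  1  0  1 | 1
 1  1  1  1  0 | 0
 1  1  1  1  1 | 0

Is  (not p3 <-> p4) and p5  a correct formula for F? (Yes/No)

Evaluate (not p3 <-> p4) and p5 on each row and compare to F:
  p1=0, p2=0, p3=0, p4=0, p5=0: formula gives 0, F = 0 ✓
  p1=0, p2=0, p3=0, p4=0, p5=1: formula gives 0, F = 0 ✓
  p1=0, p2=0, p3=0, p4=1, p5=0: formula gives 0, F = 0 ✓
  p1=0, p2=0, p3=0, p4=1, p5=1: formula gives 1, F = 1 ✓
  …and likewise for the remaining 28 rows.
All 32 rows match — the expression computes F exactly.

Yes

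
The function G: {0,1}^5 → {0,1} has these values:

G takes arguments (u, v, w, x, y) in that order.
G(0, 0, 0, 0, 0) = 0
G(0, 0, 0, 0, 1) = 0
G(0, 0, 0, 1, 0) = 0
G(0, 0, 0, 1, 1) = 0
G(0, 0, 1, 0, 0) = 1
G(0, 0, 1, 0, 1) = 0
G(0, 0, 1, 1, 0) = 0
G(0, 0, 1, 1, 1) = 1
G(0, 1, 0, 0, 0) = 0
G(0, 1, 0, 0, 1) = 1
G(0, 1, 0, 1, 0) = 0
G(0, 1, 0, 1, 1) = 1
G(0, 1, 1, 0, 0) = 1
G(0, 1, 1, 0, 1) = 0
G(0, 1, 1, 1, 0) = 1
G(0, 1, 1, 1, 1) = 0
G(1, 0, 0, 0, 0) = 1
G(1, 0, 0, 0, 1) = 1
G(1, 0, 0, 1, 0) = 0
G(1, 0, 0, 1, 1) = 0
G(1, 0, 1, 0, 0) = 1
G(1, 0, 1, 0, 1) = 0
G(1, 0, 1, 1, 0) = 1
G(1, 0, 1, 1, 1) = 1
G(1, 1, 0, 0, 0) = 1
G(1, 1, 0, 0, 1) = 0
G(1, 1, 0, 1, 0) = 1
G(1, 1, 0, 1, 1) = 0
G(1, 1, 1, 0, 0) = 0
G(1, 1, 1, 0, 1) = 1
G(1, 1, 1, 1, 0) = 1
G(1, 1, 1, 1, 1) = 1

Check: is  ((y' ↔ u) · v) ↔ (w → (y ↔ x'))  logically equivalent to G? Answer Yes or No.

Test each input against both G and the formula:
  u=0, v=0, w=0, x=0, y=0: formula gives 0, G = 0 ✓
  u=0, v=0, w=0, x=0, y=1: formula gives 0, G = 0 ✓
  u=0, v=0, w=0, x=1, y=0: formula gives 0, G = 0 ✓
  u=0, v=0, w=0, x=1, y=1: formula gives 0, G = 0 ✓
  …
  u=0, v=1, w=1, x=0, y=1: formula gives 1, but G = 0 ✗
Row (0,1,1,0,1) is a counterexample, so the formula is not equivalent to G.

No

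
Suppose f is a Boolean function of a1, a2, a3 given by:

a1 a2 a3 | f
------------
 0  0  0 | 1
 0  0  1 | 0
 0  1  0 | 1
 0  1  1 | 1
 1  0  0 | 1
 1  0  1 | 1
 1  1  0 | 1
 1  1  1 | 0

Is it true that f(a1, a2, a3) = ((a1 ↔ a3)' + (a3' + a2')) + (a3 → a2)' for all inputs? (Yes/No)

No

Evaluate ((a1 ↔ a3)' + (a3' + a2')) + (a3 → a2)' on each row and compare to f:
  a1=0, a2=0, a3=0: formula gives 1, f = 1 ✓
  a1=0, a2=0, a3=1: formula gives 1, but f = 0 ✗
Since they disagree at (0,0,1), the expression is not a correct formula for f.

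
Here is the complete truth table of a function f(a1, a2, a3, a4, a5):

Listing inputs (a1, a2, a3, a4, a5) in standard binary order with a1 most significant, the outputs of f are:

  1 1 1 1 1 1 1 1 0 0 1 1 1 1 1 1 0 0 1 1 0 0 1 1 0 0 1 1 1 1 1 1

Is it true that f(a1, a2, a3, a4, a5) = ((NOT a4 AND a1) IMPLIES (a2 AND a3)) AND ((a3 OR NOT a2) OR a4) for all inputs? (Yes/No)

Test each input against both f and the formula:
  a1=0, a2=0, a3=0, a4=0, a5=0: formula gives 1, f = 1 ✓
  a1=0, a2=0, a3=0, a4=0, a5=1: formula gives 1, f = 1 ✓
  a1=0, a2=0, a3=0, a4=1, a5=0: formula gives 1, f = 1 ✓
  a1=0, a2=0, a3=0, a4=1, a5=1: formula gives 1, f = 1 ✓
  … (the remaining 28 rows also agree.)
All 32 rows match — the expression computes f exactly.

Yes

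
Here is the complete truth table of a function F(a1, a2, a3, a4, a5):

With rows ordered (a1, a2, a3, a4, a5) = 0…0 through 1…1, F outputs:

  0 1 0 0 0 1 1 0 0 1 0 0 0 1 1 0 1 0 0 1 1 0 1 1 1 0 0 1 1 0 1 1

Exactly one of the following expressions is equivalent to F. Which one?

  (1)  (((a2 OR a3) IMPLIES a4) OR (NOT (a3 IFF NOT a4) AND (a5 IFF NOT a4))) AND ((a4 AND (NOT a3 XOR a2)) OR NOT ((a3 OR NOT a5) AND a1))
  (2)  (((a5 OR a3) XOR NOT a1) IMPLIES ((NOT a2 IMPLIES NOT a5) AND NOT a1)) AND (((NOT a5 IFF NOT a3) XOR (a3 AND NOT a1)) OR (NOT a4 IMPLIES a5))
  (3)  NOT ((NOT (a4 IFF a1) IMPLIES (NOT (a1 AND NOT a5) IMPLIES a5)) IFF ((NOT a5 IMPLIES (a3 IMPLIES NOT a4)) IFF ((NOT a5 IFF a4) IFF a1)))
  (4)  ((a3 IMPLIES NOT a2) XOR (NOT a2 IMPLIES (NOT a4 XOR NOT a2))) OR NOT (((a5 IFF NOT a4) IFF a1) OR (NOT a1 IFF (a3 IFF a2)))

3

(1) fails at (0,0,0,0,0): the formula yields 1, F is 0.
(2) fails at (0,0,0,0,0): the formula yields 1, F is 0.
(4) fails at (0,0,0,0,0): the formula yields 1, F is 0.
That leaves (3). Evaluating it on every row reproduces the table of F exactly.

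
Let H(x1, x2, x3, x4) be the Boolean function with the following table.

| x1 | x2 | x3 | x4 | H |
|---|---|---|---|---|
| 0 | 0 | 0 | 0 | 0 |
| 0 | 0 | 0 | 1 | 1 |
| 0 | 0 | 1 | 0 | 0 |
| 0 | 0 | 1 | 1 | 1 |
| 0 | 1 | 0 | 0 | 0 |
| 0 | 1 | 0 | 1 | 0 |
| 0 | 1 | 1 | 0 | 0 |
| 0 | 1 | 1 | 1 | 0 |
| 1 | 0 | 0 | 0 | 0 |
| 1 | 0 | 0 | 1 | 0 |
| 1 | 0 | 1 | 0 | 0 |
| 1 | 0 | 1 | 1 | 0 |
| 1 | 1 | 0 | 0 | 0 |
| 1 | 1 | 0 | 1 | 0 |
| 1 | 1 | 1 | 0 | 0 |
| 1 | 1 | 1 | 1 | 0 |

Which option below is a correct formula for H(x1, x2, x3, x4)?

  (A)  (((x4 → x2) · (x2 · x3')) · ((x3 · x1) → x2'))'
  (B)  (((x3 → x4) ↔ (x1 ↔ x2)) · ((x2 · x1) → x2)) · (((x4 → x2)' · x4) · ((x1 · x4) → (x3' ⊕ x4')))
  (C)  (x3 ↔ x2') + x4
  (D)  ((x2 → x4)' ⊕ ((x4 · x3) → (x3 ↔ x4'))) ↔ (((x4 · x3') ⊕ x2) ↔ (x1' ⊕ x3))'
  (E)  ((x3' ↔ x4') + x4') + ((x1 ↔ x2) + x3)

B

(A) disagrees with H on (0,0,0,0) (formula → 1, table → 0); rule it out.
(C) disagrees with H on (0,0,1,0) (formula → 1, table → 0); rule it out.
(D) disagrees with H on (0,0,0,0) (formula → 1, table → 0); rule it out.
(E) disagrees with H on (0,0,0,0) (formula → 1, table → 0); rule it out.
That leaves (B). Evaluating it on every row reproduces the table of H exactly.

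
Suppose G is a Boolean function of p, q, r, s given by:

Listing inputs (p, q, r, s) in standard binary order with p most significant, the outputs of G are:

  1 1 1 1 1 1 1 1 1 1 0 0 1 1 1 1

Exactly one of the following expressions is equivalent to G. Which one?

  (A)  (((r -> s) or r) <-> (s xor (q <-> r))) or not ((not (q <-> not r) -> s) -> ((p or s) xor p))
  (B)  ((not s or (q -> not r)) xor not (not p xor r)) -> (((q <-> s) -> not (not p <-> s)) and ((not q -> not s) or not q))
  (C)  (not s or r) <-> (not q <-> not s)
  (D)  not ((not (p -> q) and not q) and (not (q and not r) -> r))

(A): at (0,0,0,1) it gives 0, but G = 1 — eliminated.
(B): at (0,1,0,1) it gives 0, but G = 1 — eliminated.
(C): at (0,0,1,1) it gives 0, but G = 1 — eliminated.
That leaves (D). Evaluating it on every row reproduces the table of G exactly.

D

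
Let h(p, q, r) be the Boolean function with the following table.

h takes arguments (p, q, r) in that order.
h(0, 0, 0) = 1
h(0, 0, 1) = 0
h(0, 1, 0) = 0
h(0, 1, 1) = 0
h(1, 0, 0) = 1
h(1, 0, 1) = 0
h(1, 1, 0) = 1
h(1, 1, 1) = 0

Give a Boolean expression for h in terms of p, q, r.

Collect the rows where h=1 — (0,0,0), (1,0,0), (1,1,0) — and write one minterm per row: ¬p·¬q·¬r, p·¬q·¬r, p·q·¬r. Their union (logical OR) reproduces the table exactly.

h(p, q, r) = (((NOT p AND NOT q) AND NOT r) OR ((p AND NOT q) AND NOT r)) OR ((p AND q) AND NOT r)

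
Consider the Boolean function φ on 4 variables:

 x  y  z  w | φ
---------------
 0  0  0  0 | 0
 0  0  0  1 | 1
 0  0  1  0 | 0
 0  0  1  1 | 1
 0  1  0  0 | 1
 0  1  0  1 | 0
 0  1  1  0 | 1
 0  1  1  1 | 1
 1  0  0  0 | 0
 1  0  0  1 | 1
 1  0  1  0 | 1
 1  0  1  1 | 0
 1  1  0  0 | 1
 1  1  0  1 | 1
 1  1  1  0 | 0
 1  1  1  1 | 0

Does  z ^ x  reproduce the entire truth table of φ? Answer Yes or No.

Test each input against both φ and the formula:
  x=0, y=0, z=0, w=0: formula gives 0, φ = 0 ✓
  x=0, y=0, z=0, w=1: formula gives 0, but φ = 1 ✗
Since they disagree at (0,0,0,1), the expression is not a correct formula for φ.

No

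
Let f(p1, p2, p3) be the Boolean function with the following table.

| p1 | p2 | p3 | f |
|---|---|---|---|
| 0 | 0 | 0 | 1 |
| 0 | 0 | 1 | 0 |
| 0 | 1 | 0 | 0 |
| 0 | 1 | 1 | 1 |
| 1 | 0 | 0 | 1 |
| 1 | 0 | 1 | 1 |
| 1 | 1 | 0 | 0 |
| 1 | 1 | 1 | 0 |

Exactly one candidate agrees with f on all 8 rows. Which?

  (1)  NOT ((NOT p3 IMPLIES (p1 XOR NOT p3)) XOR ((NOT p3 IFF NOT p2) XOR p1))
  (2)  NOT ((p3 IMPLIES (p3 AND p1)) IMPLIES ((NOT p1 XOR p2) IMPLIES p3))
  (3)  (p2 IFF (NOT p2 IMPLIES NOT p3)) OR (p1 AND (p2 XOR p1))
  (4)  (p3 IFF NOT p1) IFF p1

1

(2) fails at (0,1,1): the formula yields 0, f is 1.
(3) fails at (0,0,0): the formula yields 0, f is 1.
(4) fails at (0,1,0): the formula yields 1, f is 0.
That leaves (1). Evaluating it on every row reproduces the table of f exactly.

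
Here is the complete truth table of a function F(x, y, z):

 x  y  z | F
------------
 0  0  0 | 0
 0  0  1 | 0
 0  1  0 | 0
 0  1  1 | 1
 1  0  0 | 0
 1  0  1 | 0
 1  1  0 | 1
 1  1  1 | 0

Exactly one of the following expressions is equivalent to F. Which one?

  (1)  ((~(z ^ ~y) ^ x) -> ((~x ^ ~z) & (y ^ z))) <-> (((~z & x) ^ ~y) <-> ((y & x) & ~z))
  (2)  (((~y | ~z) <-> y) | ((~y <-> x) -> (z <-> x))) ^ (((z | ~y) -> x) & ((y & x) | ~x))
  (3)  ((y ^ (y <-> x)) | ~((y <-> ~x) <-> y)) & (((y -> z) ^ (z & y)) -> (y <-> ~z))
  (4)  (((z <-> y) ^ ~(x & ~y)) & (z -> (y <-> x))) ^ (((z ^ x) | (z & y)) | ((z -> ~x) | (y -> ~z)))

(2): at (0,0,0) it gives 1, but F = 0 — eliminated.
(3): at (0,0,1) it gives 1, but F = 0 — eliminated.
(4): at (0,0,0) it gives 1, but F = 0 — eliminated.
That leaves (1). Evaluating it on every row reproduces the table of F exactly.

1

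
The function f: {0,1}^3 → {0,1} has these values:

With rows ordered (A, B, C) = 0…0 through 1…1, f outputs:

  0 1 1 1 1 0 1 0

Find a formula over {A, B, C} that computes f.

f(A, B, C) = NOT ((((NOT A AND NOT B) AND NOT C) OR ((A AND NOT B) AND C)) OR ((A AND B) AND C))

The 0-rows are (0,0,0), (1,0,1), (1,1,1). Take each as a conjunction (¬A·¬B·¬C, A·¬B·C, A·B·C), form their disjunction, and complement — that gives a formula that is 1 everywhere f is.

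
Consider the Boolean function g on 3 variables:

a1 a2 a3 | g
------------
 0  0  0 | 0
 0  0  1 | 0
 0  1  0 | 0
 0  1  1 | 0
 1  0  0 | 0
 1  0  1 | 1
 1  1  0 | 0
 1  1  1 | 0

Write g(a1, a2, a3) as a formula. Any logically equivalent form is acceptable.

g(a1, a2, a3) = (a1 and not a2) and a3

g is 1 on exactly one input, (1,0,1), whose minterm is a1·¬a2·a3. So g is just that conjunction.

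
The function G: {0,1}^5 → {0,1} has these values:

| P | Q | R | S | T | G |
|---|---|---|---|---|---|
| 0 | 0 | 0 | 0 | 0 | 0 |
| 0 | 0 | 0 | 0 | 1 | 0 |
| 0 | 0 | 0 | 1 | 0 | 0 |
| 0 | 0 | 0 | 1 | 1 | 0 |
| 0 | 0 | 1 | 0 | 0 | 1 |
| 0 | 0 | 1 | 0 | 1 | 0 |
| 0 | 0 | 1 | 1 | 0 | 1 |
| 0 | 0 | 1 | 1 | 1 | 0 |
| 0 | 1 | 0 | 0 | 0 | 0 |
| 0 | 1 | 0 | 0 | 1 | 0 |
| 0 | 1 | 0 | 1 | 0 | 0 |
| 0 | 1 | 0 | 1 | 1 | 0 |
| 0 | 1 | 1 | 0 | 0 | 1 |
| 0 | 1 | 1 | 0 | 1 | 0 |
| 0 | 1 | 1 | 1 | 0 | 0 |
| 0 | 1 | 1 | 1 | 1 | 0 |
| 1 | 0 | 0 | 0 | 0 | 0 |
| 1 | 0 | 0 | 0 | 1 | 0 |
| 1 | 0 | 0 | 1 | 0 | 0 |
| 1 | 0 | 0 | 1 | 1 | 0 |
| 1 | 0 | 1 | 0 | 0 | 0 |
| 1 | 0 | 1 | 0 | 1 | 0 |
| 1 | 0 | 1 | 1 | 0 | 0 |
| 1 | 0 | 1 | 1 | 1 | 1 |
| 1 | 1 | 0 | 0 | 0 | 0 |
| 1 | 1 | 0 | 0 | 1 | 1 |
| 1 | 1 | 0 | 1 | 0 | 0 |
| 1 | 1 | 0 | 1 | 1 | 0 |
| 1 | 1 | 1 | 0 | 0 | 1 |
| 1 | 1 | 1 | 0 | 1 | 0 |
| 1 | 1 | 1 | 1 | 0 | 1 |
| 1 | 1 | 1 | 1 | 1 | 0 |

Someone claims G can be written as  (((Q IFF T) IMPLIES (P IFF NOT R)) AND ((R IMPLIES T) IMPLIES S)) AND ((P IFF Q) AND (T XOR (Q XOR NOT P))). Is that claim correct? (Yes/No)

No

Check the formula against G row by row:
  P=0, Q=0, R=0, S=0, T=0: formula gives 0, G = 0 ✓
  P=0, Q=0, R=0, S=0, T=1: formula gives 0, G = 0 ✓
  P=0, Q=0, R=0, S=1, T=0: formula gives 0, G = 0 ✓
  P=0, Q=0, R=0, S=1, T=1: formula gives 0, G = 0 ✓
  …
  P=0, Q=1, R=1, S=0, T=0: formula gives 0, but G = 1 ✗
Since they disagree at (0,1,1,0,0), the expression is not a correct formula for G.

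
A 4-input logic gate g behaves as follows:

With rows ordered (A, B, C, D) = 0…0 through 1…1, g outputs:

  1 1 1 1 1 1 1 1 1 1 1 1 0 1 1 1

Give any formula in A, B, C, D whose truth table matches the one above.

Only row (1,1,0,0) gives 0. So g is 1 everywhere except there — the complement of the minterm A·B·¬C·¬D.

g(A, B, C, D) = not (((A and B) and not C) and not D)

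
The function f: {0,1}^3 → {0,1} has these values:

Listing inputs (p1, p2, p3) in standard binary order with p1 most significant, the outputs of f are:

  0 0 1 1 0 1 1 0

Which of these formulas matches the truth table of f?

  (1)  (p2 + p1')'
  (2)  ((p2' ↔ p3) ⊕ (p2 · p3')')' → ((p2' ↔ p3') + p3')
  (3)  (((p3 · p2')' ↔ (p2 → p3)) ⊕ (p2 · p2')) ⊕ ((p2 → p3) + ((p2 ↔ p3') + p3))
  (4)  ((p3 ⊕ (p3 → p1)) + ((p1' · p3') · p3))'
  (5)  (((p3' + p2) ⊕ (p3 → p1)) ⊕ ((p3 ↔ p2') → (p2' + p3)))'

(1) fails at (0,1,0): the formula yields 0, f is 1.
(2) fails at (0,0,0): the formula yields 1, f is 0.
(3) fails at (0,0,1): the formula yields 1, f is 0.
(4) fails at (0,1,0): the formula yields 0, f is 1.
(5) is the remaining candidate, and it agrees with f on all 8 inputs.

5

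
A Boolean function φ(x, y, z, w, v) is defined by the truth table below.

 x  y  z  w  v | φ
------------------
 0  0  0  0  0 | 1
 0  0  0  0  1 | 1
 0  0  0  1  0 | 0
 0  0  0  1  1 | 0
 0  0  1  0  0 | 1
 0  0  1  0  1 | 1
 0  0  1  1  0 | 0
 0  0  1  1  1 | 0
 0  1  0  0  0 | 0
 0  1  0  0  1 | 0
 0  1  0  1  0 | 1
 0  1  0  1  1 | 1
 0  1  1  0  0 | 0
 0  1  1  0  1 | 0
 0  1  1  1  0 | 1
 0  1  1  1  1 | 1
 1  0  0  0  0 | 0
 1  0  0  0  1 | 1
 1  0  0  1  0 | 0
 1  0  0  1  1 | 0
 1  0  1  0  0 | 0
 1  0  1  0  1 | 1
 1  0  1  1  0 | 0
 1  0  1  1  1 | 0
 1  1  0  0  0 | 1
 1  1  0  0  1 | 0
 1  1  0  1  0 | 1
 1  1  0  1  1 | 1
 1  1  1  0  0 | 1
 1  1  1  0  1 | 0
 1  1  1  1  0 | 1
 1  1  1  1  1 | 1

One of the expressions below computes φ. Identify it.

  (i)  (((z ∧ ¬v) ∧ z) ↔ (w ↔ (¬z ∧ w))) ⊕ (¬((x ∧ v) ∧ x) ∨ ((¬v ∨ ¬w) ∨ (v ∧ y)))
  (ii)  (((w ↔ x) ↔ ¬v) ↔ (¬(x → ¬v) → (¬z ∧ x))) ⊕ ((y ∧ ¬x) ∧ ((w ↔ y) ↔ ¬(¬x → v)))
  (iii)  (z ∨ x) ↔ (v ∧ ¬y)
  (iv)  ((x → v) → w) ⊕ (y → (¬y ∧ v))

iv

(i) fails at (0,0,0,1,0): the formula yields 1, φ is 0.
(ii) fails at (0,0,0,0,1): the formula yields 0, φ is 1.
(iii) fails at (0,0,0,0,1): the formula yields 0, φ is 1.
That leaves (iv). Evaluating it on every row reproduces the table of φ exactly.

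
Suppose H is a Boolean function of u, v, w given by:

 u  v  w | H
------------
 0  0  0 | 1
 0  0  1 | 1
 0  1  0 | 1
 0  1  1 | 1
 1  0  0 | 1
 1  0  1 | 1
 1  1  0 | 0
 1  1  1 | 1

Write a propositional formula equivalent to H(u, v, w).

H(u, v, w) = ¬((u ∧ v) ∧ ¬w)

H is 0 on exactly one input, (1,1,0), whose minterm is u·v·¬w. So H is the negation of that single conjunction.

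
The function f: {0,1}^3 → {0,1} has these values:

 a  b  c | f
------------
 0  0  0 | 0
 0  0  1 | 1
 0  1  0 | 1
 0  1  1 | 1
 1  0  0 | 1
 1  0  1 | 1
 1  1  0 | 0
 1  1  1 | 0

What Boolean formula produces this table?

f(a, b, c) = ~((((~a & ~b) & ~c) | ((a & b) & ~c)) | ((a & b) & c))

There are just 3 zero rows: (0,0,0), (1,1,0), (1,1,1). Their minterms are ¬a·¬b·¬c, a·b·¬c, a·b·c; the OR of those covers precisely the 0-outputs, and negating it yields f.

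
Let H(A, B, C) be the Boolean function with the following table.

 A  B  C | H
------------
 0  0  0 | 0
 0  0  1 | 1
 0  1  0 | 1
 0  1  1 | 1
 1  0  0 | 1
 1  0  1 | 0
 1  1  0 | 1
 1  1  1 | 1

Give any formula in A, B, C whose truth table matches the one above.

H is 0 on only 2 rows — (0,0,0), (1,0,1). Writing each as a minterm (¬A·¬B·¬C, A·¬B·C) and OR-ing them characterizes exactly where H=0, so H is the negation of that disjunction.

H(A, B, C) = NOT (((NOT A AND NOT B) AND NOT C) OR ((A AND NOT B) AND C))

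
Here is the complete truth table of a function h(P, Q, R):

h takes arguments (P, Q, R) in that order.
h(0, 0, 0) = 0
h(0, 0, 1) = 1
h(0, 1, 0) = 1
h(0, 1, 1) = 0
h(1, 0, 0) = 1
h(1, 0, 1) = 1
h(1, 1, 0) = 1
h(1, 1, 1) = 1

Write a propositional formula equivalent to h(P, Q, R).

The 0-rows are (0,0,0), (0,1,1). Take each as a conjunction (¬P·¬Q·¬R, ¬P·Q·R), form their disjunction, and complement — that gives a formula that is 1 everywhere h is.

h(P, Q, R) = ¬(((¬P ∧ ¬Q) ∧ ¬R) ∨ ((¬P ∧ Q) ∧ R))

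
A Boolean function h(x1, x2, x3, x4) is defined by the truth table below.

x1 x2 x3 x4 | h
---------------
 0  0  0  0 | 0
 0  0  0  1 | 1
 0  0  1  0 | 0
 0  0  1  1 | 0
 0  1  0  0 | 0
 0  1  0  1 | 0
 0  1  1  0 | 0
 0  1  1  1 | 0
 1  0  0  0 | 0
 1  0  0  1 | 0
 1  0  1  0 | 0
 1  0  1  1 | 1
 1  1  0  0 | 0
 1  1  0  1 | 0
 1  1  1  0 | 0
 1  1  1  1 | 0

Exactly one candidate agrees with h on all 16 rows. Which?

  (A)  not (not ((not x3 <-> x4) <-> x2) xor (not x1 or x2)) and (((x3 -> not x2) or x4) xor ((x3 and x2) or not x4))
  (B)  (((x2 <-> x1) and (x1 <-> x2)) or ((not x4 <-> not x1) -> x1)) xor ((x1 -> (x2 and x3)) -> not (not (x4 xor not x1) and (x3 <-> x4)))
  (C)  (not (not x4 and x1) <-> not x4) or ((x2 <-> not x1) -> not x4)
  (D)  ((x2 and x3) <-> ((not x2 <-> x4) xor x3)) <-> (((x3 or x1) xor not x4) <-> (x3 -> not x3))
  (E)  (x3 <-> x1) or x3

(B) fails at (0,0,0,1): the formula yields 0, h is 1.
(C) fails at (0,0,0,0): the formula yields 1, h is 0.
(D) fails at (0,0,0,0): the formula yields 1, h is 0.
(E) fails at (0,0,0,0): the formula yields 1, h is 0.
(A) is the remaining candidate, and it agrees with h on all 16 inputs.

A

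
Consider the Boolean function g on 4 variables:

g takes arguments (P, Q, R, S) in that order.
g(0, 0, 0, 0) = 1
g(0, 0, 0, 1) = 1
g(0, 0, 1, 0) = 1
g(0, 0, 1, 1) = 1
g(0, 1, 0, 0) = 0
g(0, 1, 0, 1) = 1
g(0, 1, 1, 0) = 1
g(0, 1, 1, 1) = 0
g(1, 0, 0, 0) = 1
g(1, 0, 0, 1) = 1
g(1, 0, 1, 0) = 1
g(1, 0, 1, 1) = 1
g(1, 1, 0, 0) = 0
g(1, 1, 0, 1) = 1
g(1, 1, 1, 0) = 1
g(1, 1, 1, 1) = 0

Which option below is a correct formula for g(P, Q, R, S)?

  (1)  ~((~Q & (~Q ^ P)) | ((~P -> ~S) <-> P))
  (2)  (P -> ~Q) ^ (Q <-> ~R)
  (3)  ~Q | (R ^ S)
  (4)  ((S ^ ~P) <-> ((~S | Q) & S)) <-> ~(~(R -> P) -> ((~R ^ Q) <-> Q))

3

(1) fails at (0,0,0,0): the formula yields 0, g is 1.
(2) fails at (0,0,1,0): the formula yields 0, g is 1.
(4) fails at (0,0,0,1): the formula yields 0, g is 1.
That leaves (3). Evaluating it on every row reproduces the table of g exactly.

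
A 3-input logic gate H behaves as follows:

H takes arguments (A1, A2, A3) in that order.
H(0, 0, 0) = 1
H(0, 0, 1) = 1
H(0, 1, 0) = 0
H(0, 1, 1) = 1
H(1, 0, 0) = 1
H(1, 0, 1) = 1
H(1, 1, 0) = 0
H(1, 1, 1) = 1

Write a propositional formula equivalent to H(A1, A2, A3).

The 0-rows are (0,1,0), (1,1,0). Take each as a conjunction (¬A1·A2·¬A3, A1·A2·¬A3), form their disjunction, and complement — that gives a formula that is 1 everywhere H is.

H(A1, A2, A3) = (((A1' · A2) · A3') + ((A1 · A2) · A3'))'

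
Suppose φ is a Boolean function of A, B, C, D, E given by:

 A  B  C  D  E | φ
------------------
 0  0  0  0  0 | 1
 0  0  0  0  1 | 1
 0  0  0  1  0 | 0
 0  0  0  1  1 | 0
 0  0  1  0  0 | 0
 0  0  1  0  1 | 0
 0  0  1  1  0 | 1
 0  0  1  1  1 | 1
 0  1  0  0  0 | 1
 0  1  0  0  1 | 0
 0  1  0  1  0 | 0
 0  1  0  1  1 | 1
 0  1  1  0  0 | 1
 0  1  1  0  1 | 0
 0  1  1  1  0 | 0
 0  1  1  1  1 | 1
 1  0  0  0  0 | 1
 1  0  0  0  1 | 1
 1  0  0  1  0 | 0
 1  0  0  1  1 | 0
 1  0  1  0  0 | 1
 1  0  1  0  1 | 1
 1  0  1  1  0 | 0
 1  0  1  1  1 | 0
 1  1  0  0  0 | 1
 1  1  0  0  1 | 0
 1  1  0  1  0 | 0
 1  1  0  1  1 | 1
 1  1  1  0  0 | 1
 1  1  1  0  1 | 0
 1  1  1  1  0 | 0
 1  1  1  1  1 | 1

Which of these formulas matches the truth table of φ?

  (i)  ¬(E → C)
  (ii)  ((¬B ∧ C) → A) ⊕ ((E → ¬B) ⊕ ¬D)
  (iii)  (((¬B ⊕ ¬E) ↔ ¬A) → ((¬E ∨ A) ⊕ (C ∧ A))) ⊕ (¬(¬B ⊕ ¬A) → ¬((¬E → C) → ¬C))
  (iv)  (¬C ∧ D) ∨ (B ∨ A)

ii

(i): at (0,0,0,0,0) it gives 0, but φ = 1 — eliminated.
(iii): at (0,0,0,0,1) it gives 0, but φ = 1 — eliminated.
(iv): at (0,0,0,0,0) it gives 0, but φ = 1 — eliminated.
Only (ii) survives; checking it on all 32 rows confirms it matches φ.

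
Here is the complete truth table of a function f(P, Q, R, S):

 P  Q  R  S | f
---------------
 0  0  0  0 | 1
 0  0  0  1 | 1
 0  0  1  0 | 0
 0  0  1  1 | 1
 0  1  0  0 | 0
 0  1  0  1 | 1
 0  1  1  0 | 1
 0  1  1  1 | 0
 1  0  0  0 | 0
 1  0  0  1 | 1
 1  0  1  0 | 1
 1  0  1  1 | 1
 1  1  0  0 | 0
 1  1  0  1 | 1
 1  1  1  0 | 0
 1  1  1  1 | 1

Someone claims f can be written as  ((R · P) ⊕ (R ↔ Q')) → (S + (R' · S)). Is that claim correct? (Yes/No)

Check the formula against f row by row:
  P=0, Q=0, R=0, S=0: formula gives 1, f = 1 ✓
  P=0, Q=0, R=0, S=1: formula gives 1, f = 1 ✓
  P=0, Q=0, R=1, S=0: formula gives 0, f = 0 ✓
  P=0, Q=0, R=1, S=1: formula gives 1, f = 1 ✓
  …
  P=0, Q=1, R=1, S=1: formula gives 1, but f = 0 ✗
Since they disagree at (0,1,1,1), the expression is not a correct formula for f.

No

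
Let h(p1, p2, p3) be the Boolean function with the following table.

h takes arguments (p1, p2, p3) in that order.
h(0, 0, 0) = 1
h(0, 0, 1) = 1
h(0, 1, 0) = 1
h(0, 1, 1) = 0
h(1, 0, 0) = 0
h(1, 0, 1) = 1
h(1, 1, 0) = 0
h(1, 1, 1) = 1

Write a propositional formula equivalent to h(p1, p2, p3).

h is 0 on only 3 rows — (0,1,1), (1,0,0), (1,1,0). Writing each as a minterm (¬p1·p2·p3, p1·¬p2·¬p3, p1·p2·¬p3) and OR-ing them characterizes exactly where h=0, so h is the negation of that disjunction.

h(p1, p2, p3) = NOT ((((NOT p1 AND p2) AND p3) OR ((p1 AND NOT p2) AND NOT p3)) OR ((p1 AND p2) AND NOT p3))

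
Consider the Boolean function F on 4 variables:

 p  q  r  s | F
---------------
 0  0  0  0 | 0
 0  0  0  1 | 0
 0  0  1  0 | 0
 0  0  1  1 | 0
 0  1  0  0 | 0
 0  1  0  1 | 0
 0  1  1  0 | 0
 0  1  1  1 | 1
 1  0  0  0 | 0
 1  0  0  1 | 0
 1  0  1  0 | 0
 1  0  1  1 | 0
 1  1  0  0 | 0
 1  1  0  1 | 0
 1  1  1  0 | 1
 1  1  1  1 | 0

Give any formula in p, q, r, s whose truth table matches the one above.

F(p, q, r, s) = (((NOT p AND q) AND r) AND s) OR (((p AND q) AND r) AND NOT s)

The 1-rows are (0,1,1,1), (1,1,1,0). Each contributes one minterm — ¬p·q·r·s; p·q·r·¬s — and their disjunction is a sum-of-products form of F.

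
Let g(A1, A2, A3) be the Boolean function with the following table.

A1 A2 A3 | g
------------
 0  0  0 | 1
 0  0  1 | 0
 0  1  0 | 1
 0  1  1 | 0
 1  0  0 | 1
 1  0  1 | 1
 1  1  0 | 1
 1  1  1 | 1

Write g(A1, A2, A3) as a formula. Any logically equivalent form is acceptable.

There are just 2 zero rows: (0,0,1), (0,1,1). Their minterms are ¬A1·¬A2·A3, ¬A1·A2·A3; the OR of those covers precisely the 0-outputs, and negating it yields g.

g(A1, A2, A3) = ~(((~A1 & ~A2) & A3) | ((~A1 & A2) & A3))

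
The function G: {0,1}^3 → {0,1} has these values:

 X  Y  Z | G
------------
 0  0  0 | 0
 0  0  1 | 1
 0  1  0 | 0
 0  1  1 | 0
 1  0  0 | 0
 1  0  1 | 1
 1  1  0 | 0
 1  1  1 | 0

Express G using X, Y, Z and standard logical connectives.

G(X, Y, Z) = ((¬X ∧ ¬Y) ∧ Z) ∨ ((X ∧ ¬Y) ∧ Z)

Collect the rows where G=1 — (0,0,1), (1,0,1) — and write one minterm per row: ¬X·¬Y·Z, X·¬Y·Z. Their union (logical OR) reproduces the table exactly.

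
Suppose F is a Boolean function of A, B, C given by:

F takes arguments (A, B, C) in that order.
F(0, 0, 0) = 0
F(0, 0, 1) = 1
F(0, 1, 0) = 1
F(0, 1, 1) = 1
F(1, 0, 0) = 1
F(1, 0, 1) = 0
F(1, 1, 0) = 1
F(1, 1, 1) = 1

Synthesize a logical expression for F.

There are just 2 zero rows: (0,0,0), (1,0,1). Their minterms are ¬A·¬B·¬C, A·¬B·C; the OR of those covers precisely the 0-outputs, and negating it yields F.

F(A, B, C) = ¬(((¬A ∧ ¬B) ∧ ¬C) ∨ ((A ∧ ¬B) ∧ C))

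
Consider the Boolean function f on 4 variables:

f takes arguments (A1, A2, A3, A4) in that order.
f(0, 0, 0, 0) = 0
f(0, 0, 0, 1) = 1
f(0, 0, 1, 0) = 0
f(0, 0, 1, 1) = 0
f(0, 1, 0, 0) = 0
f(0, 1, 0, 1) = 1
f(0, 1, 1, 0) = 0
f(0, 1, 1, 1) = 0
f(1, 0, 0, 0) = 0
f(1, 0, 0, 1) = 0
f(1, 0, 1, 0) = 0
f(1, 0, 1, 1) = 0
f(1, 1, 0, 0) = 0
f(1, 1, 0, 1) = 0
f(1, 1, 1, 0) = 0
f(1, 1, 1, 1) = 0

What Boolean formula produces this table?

f(A1, A2, A3, A4) = (((¬A1 ∧ ¬A2) ∧ ¬A3) ∧ A4) ∨ (((¬A1 ∧ A2) ∧ ¬A3) ∧ A4)

f=1 on 2 inputs: (0,0,0,1), (0,1,0,1). Reading each as a conjunction of literals (¬A1·¬A2·¬A3·A4, ¬A1·A2·¬A3·A4) and taking the OR gives the canonical DNF.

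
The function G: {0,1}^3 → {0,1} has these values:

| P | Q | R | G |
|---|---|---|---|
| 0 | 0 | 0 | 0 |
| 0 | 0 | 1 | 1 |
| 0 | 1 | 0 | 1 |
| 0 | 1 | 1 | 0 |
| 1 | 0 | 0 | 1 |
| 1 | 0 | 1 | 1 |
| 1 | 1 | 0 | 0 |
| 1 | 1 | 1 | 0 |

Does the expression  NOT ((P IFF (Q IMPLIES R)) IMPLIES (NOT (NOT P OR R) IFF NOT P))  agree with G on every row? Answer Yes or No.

No

Check the formula against G row by row:
  P=0, Q=0, R=0: formula gives 0, G = 0 ✓
  P=0, Q=0, R=1: formula gives 0, but G = 1 ✗
Since they disagree at (0,0,1), the expression is not a correct formula for G.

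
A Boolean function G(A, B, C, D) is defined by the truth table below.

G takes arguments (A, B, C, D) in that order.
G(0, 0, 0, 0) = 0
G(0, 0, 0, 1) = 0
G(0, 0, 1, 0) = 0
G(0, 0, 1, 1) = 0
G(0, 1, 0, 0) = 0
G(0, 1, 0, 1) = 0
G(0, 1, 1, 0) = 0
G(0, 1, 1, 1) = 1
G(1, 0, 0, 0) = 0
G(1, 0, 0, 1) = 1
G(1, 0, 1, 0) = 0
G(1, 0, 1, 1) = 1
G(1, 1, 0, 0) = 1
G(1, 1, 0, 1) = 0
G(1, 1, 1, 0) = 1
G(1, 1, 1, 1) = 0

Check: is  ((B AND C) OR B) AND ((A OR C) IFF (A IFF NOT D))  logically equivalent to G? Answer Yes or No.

No

Test each input against both G and the formula:
  A=0, B=0, C=0, D=0: formula gives 0, G = 0 ✓
  A=0, B=0, C=0, D=1: formula gives 0, G = 0 ✓
  A=0, B=0, C=1, D=0: formula gives 0, G = 0 ✓
  A=0, B=0, C=1, D=1: formula gives 0, G = 0 ✓
  A=0, B=1, C=0, D=0: formula gives 1, but G = 0 ✗
A single disagreement suffices: at (0,1,0,0) they differ, so the formula does not compute G.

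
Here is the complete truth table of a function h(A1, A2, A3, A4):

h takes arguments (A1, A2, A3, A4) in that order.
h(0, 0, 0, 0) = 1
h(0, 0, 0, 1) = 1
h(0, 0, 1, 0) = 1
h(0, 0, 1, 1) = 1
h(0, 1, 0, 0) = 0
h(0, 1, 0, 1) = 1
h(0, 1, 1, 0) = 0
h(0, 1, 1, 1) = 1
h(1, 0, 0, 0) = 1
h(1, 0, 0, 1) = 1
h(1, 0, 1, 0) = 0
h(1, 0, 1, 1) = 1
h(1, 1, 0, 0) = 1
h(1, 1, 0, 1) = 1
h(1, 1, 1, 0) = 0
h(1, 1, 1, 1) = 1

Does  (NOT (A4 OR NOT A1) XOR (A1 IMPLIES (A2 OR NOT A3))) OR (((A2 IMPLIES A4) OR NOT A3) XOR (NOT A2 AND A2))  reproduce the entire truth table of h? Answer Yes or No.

No

Test each input against both h and the formula:
  A1=0, A2=0, A3=0, A4=0: formula gives 1, h = 1 ✓
  A1=0, A2=0, A3=0, A4=1: formula gives 1, h = 1 ✓
  A1=0, A2=0, A3=1, A4=0: formula gives 1, h = 1 ✓
  A1=0, A2=0, A3=1, A4=1: formula gives 1, h = 1 ✓
  A1=0, A2=1, A3=0, A4=0: formula gives 1, but h = 0 ✗
A single disagreement suffices: at (0,1,0,0) they differ, so the formula does not compute h.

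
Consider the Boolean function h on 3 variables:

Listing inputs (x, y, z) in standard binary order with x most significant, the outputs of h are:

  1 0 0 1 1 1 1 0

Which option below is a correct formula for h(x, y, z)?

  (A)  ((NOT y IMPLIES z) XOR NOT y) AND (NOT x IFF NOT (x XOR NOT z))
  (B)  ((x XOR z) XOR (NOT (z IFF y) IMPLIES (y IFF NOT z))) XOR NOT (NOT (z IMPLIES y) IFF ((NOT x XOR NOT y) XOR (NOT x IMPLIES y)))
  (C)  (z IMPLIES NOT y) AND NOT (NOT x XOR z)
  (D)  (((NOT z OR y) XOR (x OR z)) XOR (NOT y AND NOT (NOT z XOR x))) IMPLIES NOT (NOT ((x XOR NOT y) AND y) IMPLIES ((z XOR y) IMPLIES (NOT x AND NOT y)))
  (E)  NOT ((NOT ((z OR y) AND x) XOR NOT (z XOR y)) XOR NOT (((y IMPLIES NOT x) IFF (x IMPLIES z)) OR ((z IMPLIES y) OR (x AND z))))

E

(A) disagrees with h on (0,0,0) (formula → 0, table → 1); rule it out.
(B) disagrees with h on (0,0,1) (formula → 1, table → 0); rule it out.
(C) disagrees with h on (0,0,0) (formula → 0, table → 1); rule it out.
(D) disagrees with h on (0,0,0) (formula → 0, table → 1); rule it out.
Only (E) survives; checking it on all 8 rows confirms it matches h.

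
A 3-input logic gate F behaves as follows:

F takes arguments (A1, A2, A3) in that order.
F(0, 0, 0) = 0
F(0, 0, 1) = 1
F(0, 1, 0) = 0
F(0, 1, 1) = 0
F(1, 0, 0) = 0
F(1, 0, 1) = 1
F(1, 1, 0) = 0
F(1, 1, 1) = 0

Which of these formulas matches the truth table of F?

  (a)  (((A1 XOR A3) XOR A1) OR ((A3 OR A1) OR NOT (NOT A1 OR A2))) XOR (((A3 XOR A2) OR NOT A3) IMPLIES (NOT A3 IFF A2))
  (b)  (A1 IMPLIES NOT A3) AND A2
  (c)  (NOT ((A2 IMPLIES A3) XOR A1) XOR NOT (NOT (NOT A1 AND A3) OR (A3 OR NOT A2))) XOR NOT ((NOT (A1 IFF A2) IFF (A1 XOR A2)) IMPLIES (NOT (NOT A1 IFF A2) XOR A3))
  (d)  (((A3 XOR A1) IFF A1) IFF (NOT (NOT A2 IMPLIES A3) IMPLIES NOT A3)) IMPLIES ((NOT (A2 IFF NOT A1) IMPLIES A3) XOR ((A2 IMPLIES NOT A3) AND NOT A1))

(a) fails at (0,0,1): the formula yields 0, F is 1.
(b) fails at (0,0,1): the formula yields 0, F is 1.
(d) fails at (0,0,0): the formula yields 1, F is 0.
(c) is the remaining candidate, and it agrees with F on all 8 inputs.

c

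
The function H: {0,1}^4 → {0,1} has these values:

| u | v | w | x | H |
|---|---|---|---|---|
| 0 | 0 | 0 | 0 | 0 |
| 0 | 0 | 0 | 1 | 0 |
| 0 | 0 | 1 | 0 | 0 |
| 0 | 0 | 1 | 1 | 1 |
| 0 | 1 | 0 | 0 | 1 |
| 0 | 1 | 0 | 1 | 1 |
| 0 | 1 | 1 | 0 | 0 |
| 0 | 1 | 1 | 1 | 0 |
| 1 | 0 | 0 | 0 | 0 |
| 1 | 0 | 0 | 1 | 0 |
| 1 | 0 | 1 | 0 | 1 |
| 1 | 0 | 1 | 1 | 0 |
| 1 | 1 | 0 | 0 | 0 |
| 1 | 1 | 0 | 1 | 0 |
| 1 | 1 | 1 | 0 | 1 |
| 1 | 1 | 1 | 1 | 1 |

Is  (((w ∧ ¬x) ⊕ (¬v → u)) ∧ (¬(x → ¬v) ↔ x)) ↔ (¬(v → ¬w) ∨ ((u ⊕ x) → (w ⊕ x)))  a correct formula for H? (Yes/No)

No

Evaluate (((w ∧ ¬x) ⊕ (¬v → u)) ∧ (¬(x → ¬v) ↔ x)) ↔ (¬(v → ¬w) ∨ ((u ⊕ x) → (w ⊕ x))) on each row and compare to H:
  u=0, v=0, w=0, x=0: formula gives 0, H = 0 ✓
  u=0, v=0, w=0, x=1: formula gives 0, H = 0 ✓
  u=0, v=0, w=1, x=0: formula gives 1, but H = 0 ✗
Row (0,0,1,0) is a counterexample, so the formula is not equivalent to H.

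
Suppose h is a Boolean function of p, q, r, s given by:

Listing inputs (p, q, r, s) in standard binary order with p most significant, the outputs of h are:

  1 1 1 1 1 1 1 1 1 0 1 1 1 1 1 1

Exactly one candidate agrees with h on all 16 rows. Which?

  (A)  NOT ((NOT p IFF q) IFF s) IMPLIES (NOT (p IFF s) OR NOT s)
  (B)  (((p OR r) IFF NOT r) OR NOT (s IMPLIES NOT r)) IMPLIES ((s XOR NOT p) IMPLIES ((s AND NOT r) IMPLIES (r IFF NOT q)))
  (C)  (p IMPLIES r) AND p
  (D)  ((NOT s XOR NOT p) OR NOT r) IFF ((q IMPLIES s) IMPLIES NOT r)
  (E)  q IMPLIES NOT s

(A) fails at (1,0,0,1): the formula yields 1, h is 0.
(C) fails at (0,0,0,0): the formula yields 0, h is 1.
(D) fails at (0,0,1,1): the formula yields 0, h is 1.
(E) fails at (0,1,0,1): the formula yields 0, h is 1.
(B) is the remaining candidate, and it agrees with h on all 16 inputs.

B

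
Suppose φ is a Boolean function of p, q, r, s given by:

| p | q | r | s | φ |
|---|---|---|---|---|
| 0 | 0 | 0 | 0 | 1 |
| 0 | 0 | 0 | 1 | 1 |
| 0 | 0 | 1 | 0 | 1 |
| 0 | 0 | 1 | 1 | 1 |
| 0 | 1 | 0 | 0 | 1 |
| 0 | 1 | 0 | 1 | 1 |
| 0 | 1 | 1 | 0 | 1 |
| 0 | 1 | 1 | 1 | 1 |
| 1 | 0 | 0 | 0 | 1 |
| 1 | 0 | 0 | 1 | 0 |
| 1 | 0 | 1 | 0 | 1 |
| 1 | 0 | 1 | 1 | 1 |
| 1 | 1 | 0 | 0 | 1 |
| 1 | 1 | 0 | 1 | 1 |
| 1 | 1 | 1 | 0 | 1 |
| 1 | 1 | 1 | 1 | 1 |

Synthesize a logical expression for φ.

φ(p, q, r, s) = (((p · q') · r') · s)'

Only row (1,0,0,1) gives 0. So φ is 1 everywhere except there — the complement of the minterm p·¬q·¬r·s.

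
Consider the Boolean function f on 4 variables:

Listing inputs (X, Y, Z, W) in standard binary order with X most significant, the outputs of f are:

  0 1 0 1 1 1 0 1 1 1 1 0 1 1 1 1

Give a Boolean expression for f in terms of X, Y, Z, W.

The 0-rows are (0,0,0,0), (0,0,1,0), (0,1,1,0), (1,0,1,1). Take each as a conjunction (¬X·¬Y·¬Z·¬W, ¬X·¬Y·Z·¬W, ¬X·Y·Z·¬W, X·¬Y·Z·W), form their disjunction, and complement — that gives a formula that is 1 everywhere f is.

f(X, Y, Z, W) = NOT ((((((NOT X AND NOT Y) AND NOT Z) AND NOT W) OR (((NOT X AND NOT Y) AND Z) AND NOT W)) OR (((NOT X AND Y) AND Z) AND NOT W)) OR (((X AND NOT Y) AND Z) AND W))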